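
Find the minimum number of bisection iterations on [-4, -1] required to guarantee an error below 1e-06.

We need (b-a)/2^n ≤ 1e-06
(-1 - (-4))/2^n ≤ 1e-06
3/2^n ≤ 1e-06
2^n ≥ 3000000
n ≥ log₂(3000000) = 21.52
n ≥ 22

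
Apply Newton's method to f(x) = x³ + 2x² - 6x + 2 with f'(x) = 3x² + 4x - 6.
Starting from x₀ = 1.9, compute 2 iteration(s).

f(x) = x³ + 2x² - 6x + 2
f'(x) = 3x² + 4x - 6
x₀ = 1.9

Newton-Raphson formula: x_{n+1} = x_n - f(x_n)/f'(x_n)

Iteration 1:
  f(1.900000) = 4.679000
  f'(1.900000) = 12.430000
  x_1 = 1.900000 - 4.679000/12.430000 = 1.523572
Iteration 2:
  f(1.523572) = 1.037736
  f'(1.523572) = 7.058103
  x_2 = 1.523572 - 1.037736/7.058103 = 1.376544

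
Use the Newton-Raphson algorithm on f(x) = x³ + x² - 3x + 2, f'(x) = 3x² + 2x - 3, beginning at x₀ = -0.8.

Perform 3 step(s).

f(x) = x³ + x² - 3x + 2
f'(x) = 3x² + 2x - 3
x₀ = -0.8

Newton-Raphson formula: x_{n+1} = x_n - f(x_n)/f'(x_n)

Iteration 1:
  f(-0.800000) = 4.528000
  f'(-0.800000) = -2.680000
  x_1 = -0.800000 - 4.528000/(-2.680000) = 0.889552
Iteration 2:
  f(0.889552) = 0.826552
  f'(0.889552) = 1.153014
  x_2 = 0.889552 - 0.826552/1.153014 = 0.172690
Iteration 3:
  f(0.172690) = 1.516901
  f'(0.172690) = -2.565154
  x_3 = 0.172690 - 1.516901/(-2.565154) = 0.764039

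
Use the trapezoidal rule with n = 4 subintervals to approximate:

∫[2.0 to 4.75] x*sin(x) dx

f(x) = x*sin(x)
a = 2.0, b = 4.75, n = 4
h = (b - a)/n = 0.687500

Trapezoidal rule: (h/2)[f(x₀) + 2f(x₁) + 2f(x₂) + ... + f(xₙ)]

x_0 = 2.0000, f(x_0) = 1.818595, coefficient = 1
x_1 = 2.6875, f(x_1) = 1.178864, coefficient = 2
x_2 = 3.3750, f(x_2) = -0.780617, coefficient = 2
x_3 = 4.0625, f(x_3) = -3.234363, coefficient = 2
x_4 = 4.7500, f(x_4) = -4.746641, coefficient = 1

I ≈ (0.687500/2) × -8.600278 = -2.956345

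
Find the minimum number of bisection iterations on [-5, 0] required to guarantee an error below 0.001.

We need (b-a)/2^n ≤ 0.001
(0 - (-5))/2^n ≤ 0.001
5/2^n ≤ 0.001
2^n ≥ 5000
n ≥ log₂(5000) = 12.29
n ≥ 13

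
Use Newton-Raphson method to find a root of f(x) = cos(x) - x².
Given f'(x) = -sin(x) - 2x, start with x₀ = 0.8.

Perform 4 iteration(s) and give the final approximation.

f(x) = cos(x) - x²
f'(x) = -sin(x) - 2x
x₀ = 0.8

Newton-Raphson formula: x_{n+1} = x_n - f(x_n)/f'(x_n)

Iteration 1:
  f(0.800000) = 0.056707
  f'(0.800000) = -2.317356
  x_1 = 0.800000 - 0.056707/(-2.317356) = 0.824470
Iteration 2:
  f(0.824470) = -0.000806
  f'(0.824470) = -2.383129
  x_2 = 0.824470 - (-0.000806)/(-2.383129) = 0.824132
Iteration 3:
  f(0.824132) = 0.000000
  f'(0.824132) = -2.382224
  x_3 = 0.824132 - 0.000000/(-2.382224) = 0.824132
Iteration 4:
  f(0.824132) = 0.000000
  f'(0.824132) = -2.382223
  x_4 = 0.824132 - 0.000000/(-2.382223) = 0.824132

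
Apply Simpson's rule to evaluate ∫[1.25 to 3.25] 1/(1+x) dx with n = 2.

f(x) = 1/(1+x)
a = 1.25, b = 3.25, n = 2
h = (b - a)/n = 1.000000

Simpson's rule: (h/3)[f(x₀) + 4f(x₁) + 2f(x₂) + ... + f(xₙ)]

x_0 = 1.2500, f(x_0) = 0.444444, coefficient = 1
x_1 = 2.2500, f(x_1) = 0.307692, coefficient = 4
x_2 = 3.2500, f(x_2) = 0.235294, coefficient = 1

I ≈ (1.000000/3) × 1.910508 = 0.636836
Exact value: 0.635989
Error: 0.000847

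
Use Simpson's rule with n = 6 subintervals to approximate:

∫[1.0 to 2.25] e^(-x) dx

f(x) = e^(-x)
a = 1.0, b = 2.25, n = 6
h = (b - a)/n = 0.208333

Simpson's rule: (h/3)[f(x₀) + 4f(x₁) + 2f(x₂) + ... + f(xₙ)]

x_0 = 1.0000, f(x_0) = 0.367879, coefficient = 1
x_1 = 1.2083, f(x_1) = 0.298695, coefficient = 4
x_2 = 1.4167, f(x_2) = 0.242521, coefficient = 2
x_3 = 1.6250, f(x_3) = 0.196912, coefficient = 4
x_4 = 1.8333, f(x_4) = 0.159880, coefficient = 2
x_5 = 2.0417, f(x_5) = 0.129812, coefficient = 4
x_6 = 2.2500, f(x_6) = 0.105399, coefficient = 1

I ≈ (0.208333/3) × 3.779754 = 0.262483
Exact value: 0.262480
Error: 0.000003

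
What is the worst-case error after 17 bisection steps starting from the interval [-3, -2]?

Bisection error bound: |error| ≤ (b-a)/2^n
|error| ≤ (-2 - (-3))/2^17 = 1/2^17
|error| ≤ 0.0000076294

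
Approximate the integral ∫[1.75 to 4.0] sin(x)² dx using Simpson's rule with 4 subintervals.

f(x) = sin(x)²
a = 1.75, b = 4.0, n = 4
h = (b - a)/n = 0.562500

Simpson's rule: (h/3)[f(x₀) + 4f(x₁) + 2f(x₂) + ... + f(xₙ)]

x_0 = 1.7500, f(x_0) = 0.968228, coefficient = 1
x_1 = 2.3125, f(x_1) = 0.543639, coefficient = 4
x_2 = 2.8750, f(x_2) = 0.069404, coefficient = 2
x_3 = 3.4375, f(x_3) = 0.085035, coefficient = 4
x_4 = 4.0000, f(x_4) = 0.572750, coefficient = 1

I ≈ (0.562500/3) × 4.194482 = 0.786465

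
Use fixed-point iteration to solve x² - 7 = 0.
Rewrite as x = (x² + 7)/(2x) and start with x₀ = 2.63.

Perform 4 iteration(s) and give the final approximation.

Equation: x² - 7 = 0
Fixed-point form: x = (x² + 7)/(2x)
x₀ = 2.63

x_1 = g(2.630000) = 2.645798
x_2 = g(2.645798) = 2.645751
x_3 = g(2.645751) = 2.645751
x_4 = g(2.645751) = 2.645751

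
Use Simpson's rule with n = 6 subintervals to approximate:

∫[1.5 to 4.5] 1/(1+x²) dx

f(x) = 1/(1+x²)
a = 1.5, b = 4.5, n = 6
h = (b - a)/n = 0.500000

Simpson's rule: (h/3)[f(x₀) + 4f(x₁) + 2f(x₂) + ... + f(xₙ)]

x_0 = 1.5000, f(x_0) = 0.307692, coefficient = 1
x_1 = 2.0000, f(x_1) = 0.200000, coefficient = 4
x_2 = 2.5000, f(x_2) = 0.137931, coefficient = 2
x_3 = 3.0000, f(x_3) = 0.100000, coefficient = 4
x_4 = 3.5000, f(x_4) = 0.075472, coefficient = 2
x_5 = 4.0000, f(x_5) = 0.058824, coefficient = 4
x_6 = 4.5000, f(x_6) = 0.047059, coefficient = 1

I ≈ (0.500000/3) × 2.216851 = 0.369475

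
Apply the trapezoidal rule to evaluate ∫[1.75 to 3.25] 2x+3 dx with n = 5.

f(x) = 2x+3
a = 1.75, b = 3.25, n = 5
h = (b - a)/n = 0.300000

Trapezoidal rule: (h/2)[f(x₀) + 2f(x₁) + 2f(x₂) + ... + f(xₙ)]

x_0 = 1.7500, f(x_0) = 6.500000, coefficient = 1
x_1 = 2.0500, f(x_1) = 7.100000, coefficient = 2
x_2 = 2.3500, f(x_2) = 7.700000, coefficient = 2
x_3 = 2.6500, f(x_3) = 8.300000, coefficient = 2
x_4 = 2.9500, f(x_4) = 8.900000, coefficient = 2
x_5 = 3.2500, f(x_5) = 9.500000, coefficient = 1

I ≈ (0.300000/2) × 80.000000 = 12.000000
Exact value: 12.000000
Error: 0.000000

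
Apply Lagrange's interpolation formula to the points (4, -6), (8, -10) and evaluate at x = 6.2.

Lagrange interpolation formula:
P(x) = Σ yᵢ × Lᵢ(x)
where Lᵢ(x) = Π_{j≠i} (x - xⱼ)/(xᵢ - xⱼ)

L_0(6.2) = (6.2 - 8)/(4 - 8) = 0.450000
L_1(6.2) = (6.2 - 4)/(8 - 4) = 0.550000

P(6.2) = (-6)×L_0(6.2) + (-10)×L_1(6.2)
P(6.2) = -8.200000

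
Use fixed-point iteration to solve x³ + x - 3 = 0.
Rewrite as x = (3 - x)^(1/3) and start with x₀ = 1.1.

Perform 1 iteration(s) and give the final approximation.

Equation: x³ + x - 3 = 0
Fixed-point form: x = (3 - x)^(1/3)
x₀ = 1.1

x_1 = g(1.100000) = 1.238562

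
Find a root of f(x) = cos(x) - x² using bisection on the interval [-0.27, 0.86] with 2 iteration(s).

f(x) = cos(x) - x²
Initial interval: [-0.27, 0.86]

Iteration 1:
  c_1 = (-0.270000 + 0.860000)/2 = 0.295000
  f(c_1) = f(0.295000) = 0.869777
  f(a) × f(c) ≥ 0, new interval: [0.295000, 0.860000]
Iteration 2:
  c_2 = (0.295000 + 0.860000)/2 = 0.577500
  f(c_2) = f(0.577500) = 0.504324
  f(a) × f(c) ≥ 0, new interval: [0.577500, 0.860000]

After 2 iteration(s), the approximation is c_2 = 0.577500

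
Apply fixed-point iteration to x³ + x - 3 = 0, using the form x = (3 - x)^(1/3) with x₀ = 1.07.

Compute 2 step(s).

Equation: x³ + x - 3 = 0
Fixed-point form: x = (3 - x)^(1/3)
x₀ = 1.07

x_1 = g(1.070000) = 1.245047
x_2 = g(1.245047) = 1.206207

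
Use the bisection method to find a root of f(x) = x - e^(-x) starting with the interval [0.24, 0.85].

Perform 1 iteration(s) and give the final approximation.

f(x) = x - e^(-x)
Initial interval: [0.24, 0.85]

Iteration 1:
  c_1 = (0.240000 + 0.850000)/2 = 0.545000
  f(c_1) = f(0.545000) = -0.034842
  f(a) × f(c) ≥ 0, new interval: [0.545000, 0.850000]

After 1 iteration(s), the approximation is c_1 = 0.545000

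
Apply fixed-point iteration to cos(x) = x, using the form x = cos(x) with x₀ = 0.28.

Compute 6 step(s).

Equation: cos(x) = x
Fixed-point form: x = cos(x)
x₀ = 0.28

x_1 = g(0.280000) = 0.961055
x_2 = g(0.961055) = 0.572655
x_3 = g(0.572655) = 0.840465
x_4 = g(0.840465) = 0.667116
x_5 = g(0.667116) = 0.785609
x_6 = g(0.785609) = 0.706958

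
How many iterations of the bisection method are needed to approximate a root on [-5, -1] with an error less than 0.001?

We need (b-a)/2^n ≤ 0.001
(-1 - (-5))/2^n ≤ 0.001
4/2^n ≤ 0.001
2^n ≥ 4000
n ≥ log₂(4000) = 11.97
n ≥ 12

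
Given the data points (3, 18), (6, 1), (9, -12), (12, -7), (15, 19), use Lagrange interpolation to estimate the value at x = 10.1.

Lagrange interpolation formula:
P(x) = Σ yᵢ × Lᵢ(x)
where Lᵢ(x) = Π_{j≠i} (x - xⱼ)/(xᵢ - xⱼ)

L_0(10.1) = (10.1 - 6)/(3 - 6) × (10.1 - 9)/(3 - 9) × (10.1 - 12)/(3 - 12) × (10.1 - 15)/(3 - 15) = 0.021599
L_1(10.1) = (10.1 - 3)/(6 - 3) × (10.1 - 9)/(6 - 9) × (10.1 - 12)/(6 - 12) × (10.1 - 15)/(6 - 15) = -0.149611
L_2(10.1) = (10.1 - 3)/(9 - 3) × (10.1 - 6)/(9 - 6) × (10.1 - 12)/(9 - 12) × (10.1 - 15)/(9 - 15) = 0.836463
L_3(10.1) = (10.1 - 3)/(12 - 3) × (10.1 - 6)/(12 - 6) × (10.1 - 9)/(12 - 9) × (10.1 - 15)/(12 - 15) = 0.322845
L_4(10.1) = (10.1 - 3)/(15 - 3) × (10.1 - 6)/(15 - 6) × (10.1 - 9)/(15 - 9) × (10.1 - 12)/(15 - 12) = -0.031296

P(10.1) = 18×L_0(10.1) + 1×L_1(10.1) + (-12)×L_2(10.1) + (-7)×L_3(10.1) + 19×L_4(10.1)
P(10.1) = -12.652939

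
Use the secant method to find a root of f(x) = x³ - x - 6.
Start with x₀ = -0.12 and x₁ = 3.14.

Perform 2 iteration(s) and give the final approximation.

f(x) = x³ - x - 6
x₀ = -0.12, x₁ = 3.14

Secant formula: x_{n+1} = x_n - f(x_n)(x_n - x_{n-1})/(f(x_n) - f(x_{n-1}))

Iteration 1:
  f(-0.120000) = -5.881728
  f(3.140000) = 21.819144
  x_2 = 3.140000 - 21.819144×(3.140000 - (-0.120000))/(21.819144 - (-5.881728))
       = 0.572196
Iteration 2:
  f(3.140000) = 21.819144
  f(0.572196) = -6.384854
  x_3 = 0.572196 - (-6.384854)×(0.572196 - 3.140000)/(-6.384854 - 21.819144)
       = 1.153499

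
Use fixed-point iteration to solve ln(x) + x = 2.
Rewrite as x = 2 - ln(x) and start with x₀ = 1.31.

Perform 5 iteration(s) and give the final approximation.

Equation: ln(x) + x = 2
Fixed-point form: x = 2 - ln(x)
x₀ = 1.31

x_1 = g(1.310000) = 1.729973
x_2 = g(1.729973) = 1.451894
x_3 = g(1.451894) = 1.627131
x_4 = g(1.627131) = 1.513182
x_5 = g(1.513182) = 1.585785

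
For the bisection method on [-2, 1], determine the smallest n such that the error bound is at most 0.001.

We need (b-a)/2^n ≤ 0.001
(1 - (-2))/2^n ≤ 0.001
3/2^n ≤ 0.001
2^n ≥ 3000
n ≥ log₂(3000) = 11.55
n ≥ 12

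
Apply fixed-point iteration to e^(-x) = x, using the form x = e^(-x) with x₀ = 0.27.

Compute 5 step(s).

Equation: e^(-x) = x
Fixed-point form: x = e^(-x)
x₀ = 0.27

x_1 = g(0.270000) = 0.763379
x_2 = g(0.763379) = 0.466089
x_3 = g(0.466089) = 0.627452
x_4 = g(0.627452) = 0.533951
x_5 = g(0.533951) = 0.586284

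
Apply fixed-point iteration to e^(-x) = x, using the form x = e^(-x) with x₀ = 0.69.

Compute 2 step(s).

Equation: e^(-x) = x
Fixed-point form: x = e^(-x)
x₀ = 0.69

x_1 = g(0.690000) = 0.501576
x_2 = g(0.501576) = 0.605575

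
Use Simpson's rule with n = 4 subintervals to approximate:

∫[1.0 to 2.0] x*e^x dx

f(x) = x*e^x
a = 1.0, b = 2.0, n = 4
h = (b - a)/n = 0.250000

Simpson's rule: (h/3)[f(x₀) + 4f(x₁) + 2f(x₂) + ... + f(xₙ)]

x_0 = 1.0000, f(x_0) = 2.718282, coefficient = 1
x_1 = 1.2500, f(x_1) = 4.362929, coefficient = 4
x_2 = 1.5000, f(x_2) = 6.722534, coefficient = 2
x_3 = 1.7500, f(x_3) = 10.070555, coefficient = 4
x_4 = 2.0000, f(x_4) = 14.778112, coefficient = 1

I ≈ (0.250000/3) × 88.675395 = 7.389616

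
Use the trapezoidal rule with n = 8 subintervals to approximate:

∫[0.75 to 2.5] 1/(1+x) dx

f(x) = 1/(1+x)
a = 0.75, b = 2.5, n = 8
h = (b - a)/n = 0.218750

Trapezoidal rule: (h/2)[f(x₀) + 2f(x₁) + 2f(x₂) + ... + f(xₙ)]

x_0 = 0.7500, f(x_0) = 0.571429, coefficient = 1
x_1 = 0.9688, f(x_1) = 0.507937, coefficient = 2
x_2 = 1.1875, f(x_2) = 0.457143, coefficient = 2
x_3 = 1.4062, f(x_3) = 0.415584, coefficient = 2
x_4 = 1.6250, f(x_4) = 0.380952, coefficient = 2
x_5 = 1.8438, f(x_5) = 0.351648, coefficient = 2
x_6 = 2.0625, f(x_6) = 0.326531, coefficient = 2
x_7 = 2.2812, f(x_7) = 0.304762, coefficient = 2
x_8 = 2.5000, f(x_8) = 0.285714, coefficient = 1

I ≈ (0.218750/2) × 6.346257 = 0.694122
Exact value: 0.693147
Error: 0.000975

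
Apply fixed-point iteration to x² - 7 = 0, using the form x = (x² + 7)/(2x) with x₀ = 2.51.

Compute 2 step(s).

Equation: x² - 7 = 0
Fixed-point form: x = (x² + 7)/(2x)
x₀ = 2.51

x_1 = g(2.510000) = 2.649422
x_2 = g(2.649422) = 2.645754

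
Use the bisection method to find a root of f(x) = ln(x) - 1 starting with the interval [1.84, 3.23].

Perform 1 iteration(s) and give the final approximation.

f(x) = ln(x) - 1
Initial interval: [1.84, 3.23]

Iteration 1:
  c_1 = (1.840000 + 3.230000)/2 = 2.535000
  f(c_1) = f(2.535000) = -0.069806
  f(a) × f(c) ≥ 0, new interval: [2.535000, 3.230000]

After 1 iteration(s), the approximation is c_1 = 2.535000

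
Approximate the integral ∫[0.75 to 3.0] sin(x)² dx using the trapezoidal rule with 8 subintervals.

f(x) = sin(x)²
a = 0.75, b = 3.0, n = 8
h = (b - a)/n = 0.281250

Trapezoidal rule: (h/2)[f(x₀) + 2f(x₁) + 2f(x₂) + ... + f(xₙ)]

x_0 = 0.7500, f(x_0) = 0.464631, coefficient = 1
x_1 = 1.0312, f(x_1) = 0.736064, coefficient = 2
x_2 = 1.3125, f(x_2) = 0.934754, coefficient = 2
x_3 = 1.5938, f(x_3) = 0.999473, coefficient = 2
x_4 = 1.8750, f(x_4) = 0.910280, coefficient = 2
x_5 = 2.1562, f(x_5) = 0.694658, coefficient = 2
x_6 = 2.4375, f(x_6) = 0.419052, coefficient = 2
x_7 = 2.7188, f(x_7) = 0.168391, coefficient = 2
x_8 = 3.0000, f(x_8) = 0.019915, coefficient = 1

I ≈ (0.281250/2) × 10.209890 = 1.435766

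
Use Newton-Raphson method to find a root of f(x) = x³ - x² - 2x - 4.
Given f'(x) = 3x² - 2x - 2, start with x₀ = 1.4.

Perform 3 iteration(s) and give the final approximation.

f(x) = x³ - x² - 2x - 4
f'(x) = 3x² - 2x - 2
x₀ = 1.4

Newton-Raphson formula: x_{n+1} = x_n - f(x_n)/f'(x_n)

Iteration 1:
  f(1.400000) = -6.016000
  f'(1.400000) = 1.080000
  x_1 = 1.400000 - (-6.016000)/1.080000 = 6.970370
Iteration 2:
  f(6.970370) = 272.136051
  f'(6.970370) = 129.817449
  x_2 = 6.970370 - 272.136051/129.817449 = 4.874072
Iteration 3:
  f(4.874072) = 78.286574
  f'(4.874072) = 59.521601
  x_3 = 4.874072 - 78.286574/59.521601 = 3.558809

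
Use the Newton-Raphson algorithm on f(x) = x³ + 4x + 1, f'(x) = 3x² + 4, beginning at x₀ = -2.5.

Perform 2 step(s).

f(x) = x³ + 4x + 1
f'(x) = 3x² + 4
x₀ = -2.5

Newton-Raphson formula: x_{n+1} = x_n - f(x_n)/f'(x_n)

Iteration 1:
  f(-2.500000) = -24.625000
  f'(-2.500000) = 22.750000
  x_1 = -2.500000 - (-24.625000)/22.750000 = -1.417582
Iteration 2:
  f(-1.417582) = -7.519018
  f'(-1.417582) = 10.028620
  x_2 = -1.417582 - (-7.519018)/10.028620 = -0.667826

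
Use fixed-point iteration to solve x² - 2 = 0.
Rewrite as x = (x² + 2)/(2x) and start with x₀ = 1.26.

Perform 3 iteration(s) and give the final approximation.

Equation: x² - 2 = 0
Fixed-point form: x = (x² + 2)/(2x)
x₀ = 1.26

x_1 = g(1.260000) = 1.423651
x_2 = g(1.423651) = 1.414245
x_3 = g(1.414245) = 1.414214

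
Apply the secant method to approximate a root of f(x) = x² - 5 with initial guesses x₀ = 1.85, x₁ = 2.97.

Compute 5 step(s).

f(x) = x² - 5
x₀ = 1.85, x₁ = 2.97

Secant formula: x_{n+1} = x_n - f(x_n)(x_n - x_{n-1})/(f(x_n) - f(x_{n-1}))

Iteration 1:
  f(1.850000) = -1.577500
  f(2.970000) = 3.820900
  x_2 = 2.970000 - 3.820900×(2.970000 - 1.850000)/(3.820900 - (-1.577500))
       = 2.177282
Iteration 2:
  f(2.970000) = 3.820900
  f(2.177282) = -0.259442
  x_3 = 2.177282 - (-0.259442)×(2.177282 - 2.970000)/(-0.259442 - 3.820900)
       = 2.227686
Iteration 3:
  f(2.177282) = -0.259442
  f(2.227686) = -0.037415
  x_4 = 2.227686 - (-0.037415)×(2.227686 - 2.177282)/(-0.037415 - (-0.259442))
       = 2.236180
Iteration 4:
  f(2.227686) = -0.037415
  f(2.236180) = 0.000500
  x_5 = 2.236180 - 0.000500×(2.236180 - 2.227686)/(0.000500 - (-0.037415))
       = 2.236068
Iteration 5:
  f(2.236180) = 0.000500
  f(2.236068) = -0.000001
  x_6 = 2.236068 - (-0.000001)×(2.236068 - 2.236180)/(-0.000001 - 0.000500)
       = 2.236068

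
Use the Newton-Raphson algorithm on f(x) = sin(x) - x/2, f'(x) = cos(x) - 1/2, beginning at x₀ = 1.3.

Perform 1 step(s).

f(x) = sin(x) - x/2
f'(x) = cos(x) - 1/2
x₀ = 1.3

Newton-Raphson formula: x_{n+1} = x_n - f(x_n)/f'(x_n)

Iteration 1:
  f(1.300000) = 0.313558
  f'(1.300000) = -0.232501
  x_1 = 1.300000 - 0.313558/(-0.232501) = 2.648631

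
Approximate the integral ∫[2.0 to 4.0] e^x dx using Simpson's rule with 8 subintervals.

f(x) = e^x
a = 2.0, b = 4.0, n = 8
h = (b - a)/n = 0.250000

Simpson's rule: (h/3)[f(x₀) + 4f(x₁) + 2f(x₂) + ... + f(xₙ)]

x_0 = 2.0000, f(x_0) = 7.389056, coefficient = 1
x_1 = 2.2500, f(x_1) = 9.487736, coefficient = 4
x_2 = 2.5000, f(x_2) = 12.182494, coefficient = 2
x_3 = 2.7500, f(x_3) = 15.642632, coefficient = 4
x_4 = 3.0000, f(x_4) = 20.085537, coefficient = 2
x_5 = 3.2500, f(x_5) = 25.790340, coefficient = 4
x_6 = 3.5000, f(x_6) = 33.115452, coefficient = 2
x_7 = 3.7500, f(x_7) = 42.521082, coefficient = 4
x_8 = 4.0000, f(x_8) = 54.598150, coefficient = 1

I ≈ (0.250000/3) × 566.521330 = 47.210111
Exact value: 47.209094
Error: 0.001017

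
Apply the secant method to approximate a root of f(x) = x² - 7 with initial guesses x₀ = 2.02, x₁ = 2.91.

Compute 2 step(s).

f(x) = x² - 7
x₀ = 2.02, x₁ = 2.91

Secant formula: x_{n+1} = x_n - f(x_n)(x_n - x_{n-1})/(f(x_n) - f(x_{n-1}))

Iteration 1:
  f(2.020000) = -2.919600
  f(2.910000) = 1.468100
  x_2 = 2.910000 - 1.468100×(2.910000 - 2.020000)/(1.468100 - (-2.919600))
       = 2.612211
Iteration 2:
  f(2.910000) = 1.468100
  f(2.612211) = -0.176354
  x_3 = 2.612211 - (-0.176354)×(2.612211 - 2.910000)/(-0.176354 - 1.468100)
       = 2.644146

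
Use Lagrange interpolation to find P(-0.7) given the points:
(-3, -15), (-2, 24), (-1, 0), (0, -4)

Lagrange interpolation formula:
P(x) = Σ yᵢ × Lᵢ(x)
where Lᵢ(x) = Π_{j≠i} (x - xⱼ)/(xᵢ - xⱼ)

L_0(-0.7) = (-0.7 - (-2))/(-3 - (-2)) × (-0.7 - (-1))/(-3 - (-1)) × (-0.7 - 0)/(-3 - 0) = 0.045500
L_1(-0.7) = (-0.7 - (-3))/(-2 - (-3)) × (-0.7 - (-1))/(-2 - (-1)) × (-0.7 - 0)/(-2 - 0) = -0.241500
L_2(-0.7) = (-0.7 - (-3))/(-1 - (-3)) × (-0.7 - (-2))/(-1 - (-2)) × (-0.7 - 0)/(-1 - 0) = 1.046500
L_3(-0.7) = (-0.7 - (-3))/(0 - (-3)) × (-0.7 - (-2))/(0 - (-2)) × (-0.7 - (-1))/(0 - (-1)) = 0.149500

P(-0.7) = (-15)×L_0(-0.7) + 24×L_1(-0.7) + 0×L_2(-0.7) + (-4)×L_3(-0.7)
P(-0.7) = -7.076500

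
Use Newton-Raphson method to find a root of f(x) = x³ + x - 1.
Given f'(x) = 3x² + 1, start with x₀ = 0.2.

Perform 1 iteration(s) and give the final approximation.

f(x) = x³ + x - 1
f'(x) = 3x² + 1
x₀ = 0.2

Newton-Raphson formula: x_{n+1} = x_n - f(x_n)/f'(x_n)

Iteration 1:
  f(0.200000) = -0.792000
  f'(0.200000) = 1.120000
  x_1 = 0.200000 - (-0.792000)/1.120000 = 0.907143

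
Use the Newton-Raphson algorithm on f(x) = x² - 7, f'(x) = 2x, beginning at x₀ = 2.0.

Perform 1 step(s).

f(x) = x² - 7
f'(x) = 2x
x₀ = 2.0

Newton-Raphson formula: x_{n+1} = x_n - f(x_n)/f'(x_n)

Iteration 1:
  f(2.000000) = -3.000000
  f'(2.000000) = 4.000000
  x_1 = 2.000000 - (-3.000000)/4.000000 = 2.750000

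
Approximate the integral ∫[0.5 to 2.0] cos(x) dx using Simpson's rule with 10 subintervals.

f(x) = cos(x)
a = 0.5, b = 2.0, n = 10
h = (b - a)/n = 0.150000

Simpson's rule: (h/3)[f(x₀) + 4f(x₁) + 2f(x₂) + ... + f(xₙ)]

x_0 = 0.5000, f(x_0) = 0.877583, coefficient = 1
x_1 = 0.6500, f(x_1) = 0.796084, coefficient = 4
x_2 = 0.8000, f(x_2) = 0.696707, coefficient = 2
x_3 = 0.9500, f(x_3) = 0.581683, coefficient = 4
x_4 = 1.1000, f(x_4) = 0.453596, coefficient = 2
x_5 = 1.2500, f(x_5) = 0.315322, coefficient = 4
x_6 = 1.4000, f(x_6) = 0.169967, coefficient = 2
x_7 = 1.5500, f(x_7) = 0.020795, coefficient = 4
x_8 = 1.7000, f(x_8) = -0.128844, coefficient = 2
x_9 = 1.8500, f(x_9) = -0.275590, coefficient = 4
x_10 = 2.0000, f(x_10) = -0.416147, coefficient = 1

I ≈ (0.150000/3) × 8.597462 = 0.429873
Exact value: 0.429872
Error: 0.000001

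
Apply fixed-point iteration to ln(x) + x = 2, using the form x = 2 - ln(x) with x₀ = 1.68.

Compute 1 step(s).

Equation: ln(x) + x = 2
Fixed-point form: x = 2 - ln(x)
x₀ = 1.68

x_1 = g(1.680000) = 1.481206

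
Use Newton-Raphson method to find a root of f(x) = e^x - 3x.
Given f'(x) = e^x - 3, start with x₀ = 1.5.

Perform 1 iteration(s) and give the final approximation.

f(x) = e^x - 3x
f'(x) = e^x - 3
x₀ = 1.5

Newton-Raphson formula: x_{n+1} = x_n - f(x_n)/f'(x_n)

Iteration 1:
  f(1.500000) = -0.018311
  f'(1.500000) = 1.481689
  x_1 = 1.500000 - (-0.018311)/1.481689 = 1.512358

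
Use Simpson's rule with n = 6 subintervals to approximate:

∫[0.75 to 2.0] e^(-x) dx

f(x) = e^(-x)
a = 0.75, b = 2.0, n = 6
h = (b - a)/n = 0.208333

Simpson's rule: (h/3)[f(x₀) + 4f(x₁) + 2f(x₂) + ... + f(xₙ)]

x_0 = 0.7500, f(x_0) = 0.472367, coefficient = 1
x_1 = 0.9583, f(x_1) = 0.383532, coefficient = 4
x_2 = 1.1667, f(x_2) = 0.311403, coefficient = 2
x_3 = 1.3750, f(x_3) = 0.252840, coefficient = 4
x_4 = 1.5833, f(x_4) = 0.205290, coefficient = 2
x_5 = 1.7917, f(x_5) = 0.166682, coefficient = 4
x_6 = 2.0000, f(x_6) = 0.135335, coefficient = 1

I ≈ (0.208333/3) × 4.853301 = 0.337035
Exact value: 0.337031
Error: 0.000004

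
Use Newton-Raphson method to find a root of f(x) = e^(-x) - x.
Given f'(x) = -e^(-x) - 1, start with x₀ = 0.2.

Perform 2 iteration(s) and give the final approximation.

f(x) = e^(-x) - x
f'(x) = -e^(-x) - 1
x₀ = 0.2

Newton-Raphson formula: x_{n+1} = x_n - f(x_n)/f'(x_n)

Iteration 1:
  f(0.200000) = 0.618731
  f'(0.200000) = -1.818731
  x_1 = 0.200000 - 0.618731/(-1.818731) = 0.540199
Iteration 2:
  f(0.540199) = 0.042433
  f'(0.540199) = -1.582632
  x_2 = 0.540199 - 0.042433/(-1.582632) = 0.567011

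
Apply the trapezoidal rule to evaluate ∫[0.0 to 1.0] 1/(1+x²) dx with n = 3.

f(x) = 1/(1+x²)
a = 0.0, b = 1.0, n = 3
h = (b - a)/n = 0.333333

Trapezoidal rule: (h/2)[f(x₀) + 2f(x₁) + 2f(x₂) + ... + f(xₙ)]

x_0 = 0.0000, f(x_0) = 1.000000, coefficient = 1
x_1 = 0.3333, f(x_1) = 0.900000, coefficient = 2
x_2 = 0.6667, f(x_2) = 0.692308, coefficient = 2
x_3 = 1.0000, f(x_3) = 0.500000, coefficient = 1

I ≈ (0.333333/2) × 4.684615 = 0.780769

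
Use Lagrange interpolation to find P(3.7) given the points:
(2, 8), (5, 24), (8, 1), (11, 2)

Lagrange interpolation formula:
P(x) = Σ yᵢ × Lᵢ(x)
where Lᵢ(x) = Π_{j≠i} (x - xⱼ)/(xᵢ - xⱼ)

L_0(3.7) = (3.7 - 5)/(2 - 5) × (3.7 - 8)/(2 - 8) × (3.7 - 11)/(2 - 11) = 0.251895
L_1(3.7) = (3.7 - 2)/(5 - 2) × (3.7 - 8)/(5 - 8) × (3.7 - 11)/(5 - 11) = 0.988204
L_2(3.7) = (3.7 - 2)/(8 - 2) × (3.7 - 5)/(8 - 5) × (3.7 - 11)/(8 - 11) = -0.298759
L_3(3.7) = (3.7 - 2)/(11 - 2) × (3.7 - 5)/(11 - 5) × (3.7 - 8)/(11 - 8) = 0.058660

P(3.7) = 8×L_0(3.7) + 24×L_1(3.7) + 1×L_2(3.7) + 2×L_3(3.7)
P(3.7) = 25.550611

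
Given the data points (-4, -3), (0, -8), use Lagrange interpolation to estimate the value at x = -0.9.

Lagrange interpolation formula:
P(x) = Σ yᵢ × Lᵢ(x)
where Lᵢ(x) = Π_{j≠i} (x - xⱼ)/(xᵢ - xⱼ)

L_0(-0.9) = (-0.9 - 0)/(-4 - 0) = 0.225000
L_1(-0.9) = (-0.9 - (-4))/(0 - (-4)) = 0.775000

P(-0.9) = (-3)×L_0(-0.9) + (-8)×L_1(-0.9)
P(-0.9) = -6.875000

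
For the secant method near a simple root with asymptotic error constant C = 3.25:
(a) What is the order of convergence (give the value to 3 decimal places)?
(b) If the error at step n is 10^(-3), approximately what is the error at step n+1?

(a) Secant method has superlinear convergence with order φ = (1+√5)/2 ≈ 1.618.
    This means |e_{n+1}| ≈ C|e_n|^1.618.

(b) With |e_n| = 10^(-3) and C = 3.25:
    |e_{n+1}| ≈ 3.25 × (10^(-3))^1.618 = 3.25 × 10^(-4.85)

(a) ≈ 1.618 (golden ratio); (b) |e_{n+1}| ≈ 4.548e-05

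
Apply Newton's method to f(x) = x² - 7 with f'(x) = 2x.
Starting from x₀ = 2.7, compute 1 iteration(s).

f(x) = x² - 7
f'(x) = 2x
x₀ = 2.7

Newton-Raphson formula: x_{n+1} = x_n - f(x_n)/f'(x_n)

Iteration 1:
  f(2.700000) = 0.290000
  f'(2.700000) = 5.400000
  x_1 = 2.700000 - 0.290000/5.400000 = 2.646296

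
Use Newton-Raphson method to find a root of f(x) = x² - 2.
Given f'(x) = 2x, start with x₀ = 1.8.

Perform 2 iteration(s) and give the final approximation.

f(x) = x² - 2
f'(x) = 2x
x₀ = 1.8

Newton-Raphson formula: x_{n+1} = x_n - f(x_n)/f'(x_n)

Iteration 1:
  f(1.800000) = 1.240000
  f'(1.800000) = 3.600000
  x_1 = 1.800000 - 1.240000/3.600000 = 1.455556
Iteration 2:
  f(1.455556) = 0.118642
  f'(1.455556) = 2.911111
  x_2 = 1.455556 - 0.118642/2.911111 = 1.414801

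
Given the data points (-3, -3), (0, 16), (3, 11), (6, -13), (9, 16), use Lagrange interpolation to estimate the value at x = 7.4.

Lagrange interpolation formula:
P(x) = Σ yᵢ × Lᵢ(x)
where Lᵢ(x) = Π_{j≠i} (x - xⱼ)/(xᵢ - xⱼ)

L_0(7.4) = (7.4 - 0)/(-3 - 0) × (7.4 - 3)/(-3 - 3) × (7.4 - 6)/(-3 - 6) × (7.4 - 9)/(-3 - 9) = -0.037518
L_1(7.4) = (7.4 - (-3))/(0 - (-3)) × (7.4 - 3)/(0 - 3) × (7.4 - 6)/(0 - 6) × (7.4 - 9)/(0 - 9) = 0.210910
L_2(7.4) = (7.4 - (-3))/(3 - (-3)) × (7.4 - 0)/(3 - 0) × (7.4 - 6)/(3 - 6) × (7.4 - 9)/(3 - 9) = -0.532069
L_3(7.4) = (7.4 - (-3))/(6 - (-3)) × (7.4 - 0)/(6 - 0) × (7.4 - 3)/(6 - 3) × (7.4 - 9)/(6 - 9) = 1.114812
L_4(7.4) = (7.4 - (-3))/(9 - (-3)) × (7.4 - 0)/(9 - 0) × (7.4 - 3)/(9 - 3) × (7.4 - 6)/(9 - 6) = 0.243865

P(7.4) = (-3)×L_0(7.4) + 16×L_1(7.4) + 11×L_2(7.4) + (-13)×L_3(7.4) + 16×L_4(7.4)
P(7.4) = -12.956352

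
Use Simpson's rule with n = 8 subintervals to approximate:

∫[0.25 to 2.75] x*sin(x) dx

f(x) = x*sin(x)
a = 0.25, b = 2.75, n = 8
h = (b - a)/n = 0.312500

Simpson's rule: (h/3)[f(x₀) + 4f(x₁) + 2f(x₂) + ... + f(xₙ)]

x_0 = 0.2500, f(x_0) = 0.061851, coefficient = 1
x_1 = 0.5625, f(x_1) = 0.299983, coefficient = 4
x_2 = 0.8750, f(x_2) = 0.671601, coefficient = 2
x_3 = 1.1875, f(x_3) = 1.101331, coefficient = 4
x_4 = 1.5000, f(x_4) = 1.496242, coefficient = 2
x_5 = 1.8125, f(x_5) = 1.759814, coefficient = 4
x_6 = 2.1250, f(x_6) = 1.806930, coefficient = 2
x_7 = 2.4375, f(x_7) = 1.577897, coefficient = 4
x_8 = 2.7500, f(x_8) = 1.049568, coefficient = 1

I ≈ (0.312500/3) × 28.017064 = 2.918444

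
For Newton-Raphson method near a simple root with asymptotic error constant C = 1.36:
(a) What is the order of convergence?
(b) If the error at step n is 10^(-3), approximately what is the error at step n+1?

(a) Newton-Raphson has quadratic (order 2) convergence near simple roots.
    This means |e_{n+1}| ≈ C|e_n|².

(b) With |e_n| = 10^(-3) and C = 1.36:
    |e_{n+1}| ≈ 1.36 × (10^(-3))² = 1.36 × 10^(-6)

(a) 2 (quadratic); (b) |e_{n+1}| ≈ 1.360e-06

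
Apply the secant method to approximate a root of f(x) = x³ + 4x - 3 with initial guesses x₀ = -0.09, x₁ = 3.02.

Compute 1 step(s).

f(x) = x³ + 4x - 3
x₀ = -0.09, x₁ = 3.02

Secant formula: x_{n+1} = x_n - f(x_n)(x_n - x_{n-1})/(f(x_n) - f(x_{n-1}))

Iteration 1:
  f(-0.090000) = -3.360729
  f(3.020000) = 36.623608
  x_2 = 3.020000 - 36.623608×(3.020000 - (-0.090000))/(36.623608 - (-3.360729))
       = 0.171399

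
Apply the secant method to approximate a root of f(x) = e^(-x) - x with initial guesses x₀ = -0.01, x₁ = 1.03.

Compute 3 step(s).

f(x) = e^(-x) - x
x₀ = -0.01, x₁ = 1.03

Secant formula: x_{n+1} = x_n - f(x_n)(x_n - x_{n-1})/(f(x_n) - f(x_{n-1}))

Iteration 1:
  f(-0.010000) = 1.020050
  f(1.030000) = -0.672993
  x_2 = 1.030000 - (-0.672993)×(1.030000 - (-0.010000))/(-0.672993 - 1.020050)
       = 0.616595
Iteration 2:
  f(1.030000) = -0.672993
  f(0.616595) = -0.076816
  x_3 = 0.616595 - (-0.076816)×(0.616595 - 1.030000)/(-0.076816 - (-0.672993))
       = 0.563329
Iteration 3:
  f(0.616595) = -0.076816
  f(0.563329) = 0.005982
  x_4 = 0.563329 - 0.005982×(0.563329 - 0.616595)/(0.005982 - (-0.076816))
       = 0.567177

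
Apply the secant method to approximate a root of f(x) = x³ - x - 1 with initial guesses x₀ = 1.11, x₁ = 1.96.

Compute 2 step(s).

f(x) = x³ - x - 1
x₀ = 1.11, x₁ = 1.96

Secant formula: x_{n+1} = x_n - f(x_n)(x_n - x_{n-1})/(f(x_n) - f(x_{n-1}))

Iteration 1:
  f(1.110000) = -0.742369
  f(1.960000) = 4.569536
  x_2 = 1.960000 - 4.569536×(1.960000 - 1.110000)/(4.569536 - (-0.742369))
       = 1.228792
Iteration 2:
  f(1.960000) = 4.569536
  f(1.228792) = -0.373401
  x_3 = 1.228792 - (-0.373401)×(1.228792 - 1.960000)/(-0.373401 - 4.569536)
       = 1.284029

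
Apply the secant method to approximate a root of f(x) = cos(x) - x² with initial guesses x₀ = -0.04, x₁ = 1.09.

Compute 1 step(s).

f(x) = cos(x) - x²
x₀ = -0.04, x₁ = 1.09

Secant formula: x_{n+1} = x_n - f(x_n)(x_n - x_{n-1})/(f(x_n) - f(x_{n-1}))

Iteration 1:
  f(-0.040000) = 0.997600
  f(1.090000) = -0.725615
  x_2 = 1.090000 - (-0.725615)×(1.090000 - (-0.040000))/(-0.725615 - 0.997600)
       = 0.614177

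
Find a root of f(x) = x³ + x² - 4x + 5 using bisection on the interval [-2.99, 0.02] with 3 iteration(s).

f(x) = x³ + x² - 4x + 5
Initial interval: [-2.99, 0.02]

Iteration 1:
  c_1 = (-2.990000 + 0.020000)/2 = -1.485000
  f(c_1) = f(-1.485000) = 9.870466
  f(a) × f(c) < 0, new interval: [-2.990000, -1.485000]
Iteration 2:
  c_2 = (-2.990000 + (-1.485000))/2 = -2.237500
  f(c_2) = f(-2.237500) = 7.754572
  f(a) × f(c) < 0, new interval: [-2.990000, -2.237500]
Iteration 3:
  c_3 = (-2.990000 + (-2.237500))/2 = -2.613750
  f(c_3) = f(-2.613750) = 4.430362
  f(a) × f(c) < 0, new interval: [-2.990000, -2.613750]

After 3 iteration(s), the approximation is c_3 = -2.613750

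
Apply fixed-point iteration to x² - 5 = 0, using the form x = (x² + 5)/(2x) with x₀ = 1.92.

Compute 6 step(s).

Equation: x² - 5 = 0
Fixed-point form: x = (x² + 5)/(2x)
x₀ = 1.92

x_1 = g(1.920000) = 2.262083
x_2 = g(2.262083) = 2.236218
x_3 = g(2.236218) = 2.236068
x_4 = g(2.236068) = 2.236068
x_5 = g(2.236068) = 2.236068
x_6 = g(2.236068) = 2.236068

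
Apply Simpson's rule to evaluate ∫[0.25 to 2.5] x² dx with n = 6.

f(x) = x²
a = 0.25, b = 2.5, n = 6
h = (b - a)/n = 0.375000

Simpson's rule: (h/3)[f(x₀) + 4f(x₁) + 2f(x₂) + ... + f(xₙ)]

x_0 = 0.2500, f(x_0) = 0.062500, coefficient = 1
x_1 = 0.6250, f(x_1) = 0.390625, coefficient = 4
x_2 = 1.0000, f(x_2) = 1.000000, coefficient = 2
x_3 = 1.3750, f(x_3) = 1.890625, coefficient = 4
x_4 = 1.7500, f(x_4) = 3.062500, coefficient = 2
x_5 = 2.1250, f(x_5) = 4.515625, coefficient = 4
x_6 = 2.5000, f(x_6) = 6.250000, coefficient = 1

I ≈ (0.375000/3) × 41.625000 = 5.203125
Exact value: 5.203125
Error: 0.000000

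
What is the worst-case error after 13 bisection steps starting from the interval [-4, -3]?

Bisection error bound: |error| ≤ (b-a)/2^n
|error| ≤ (-3 - (-4))/2^13 = 1/2^13
|error| ≤ 0.0001220703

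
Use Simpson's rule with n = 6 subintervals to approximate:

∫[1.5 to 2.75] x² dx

f(x) = x²
a = 1.5, b = 2.75, n = 6
h = (b - a)/n = 0.208333

Simpson's rule: (h/3)[f(x₀) + 4f(x₁) + 2f(x₂) + ... + f(xₙ)]

x_0 = 1.5000, f(x_0) = 2.250000, coefficient = 1
x_1 = 1.7083, f(x_1) = 2.918403, coefficient = 4
x_2 = 1.9167, f(x_2) = 3.673611, coefficient = 2
x_3 = 2.1250, f(x_3) = 4.515625, coefficient = 4
x_4 = 2.3333, f(x_4) = 5.444444, coefficient = 2
x_5 = 2.5417, f(x_5) = 6.460069, coefficient = 4
x_6 = 2.7500, f(x_6) = 7.562500, coefficient = 1

I ≈ (0.208333/3) × 83.625000 = 5.807292
Exact value: 5.807292
Error: 0.000000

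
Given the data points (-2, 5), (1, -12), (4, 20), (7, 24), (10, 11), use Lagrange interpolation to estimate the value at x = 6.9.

Lagrange interpolation formula:
P(x) = Σ yᵢ × Lᵢ(x)
where Lᵢ(x) = Π_{j≠i} (x - xⱼ)/(xᵢ - xⱼ)

L_0(6.9) = (6.9 - 1)/(-2 - 1) × (6.9 - 4)/(-2 - 4) × (6.9 - 7)/(-2 - 7) × (6.9 - 10)/(-2 - 10) = 0.002728
L_1(6.9) = (6.9 - (-2))/(1 - (-2)) × (6.9 - 4)/(1 - 4) × (6.9 - 7)/(1 - 7) × (6.9 - 10)/(1 - 10) = -0.016463
L_2(6.9) = (6.9 - (-2))/(4 - (-2)) × (6.9 - 1)/(4 - 1) × (6.9 - 7)/(4 - 7) × (6.9 - 10)/(4 - 10) = 0.050241
L_3(6.9) = (6.9 - (-2))/(7 - (-2)) × (6.9 - 1)/(7 - 1) × (6.9 - 4)/(7 - 4) × (6.9 - 10)/(7 - 10) = 0.971327
L_4(6.9) = (6.9 - (-2))/(10 - (-2)) × (6.9 - 1)/(10 - 1) × (6.9 - 4)/(10 - 4) × (6.9 - 7)/(10 - 7) = -0.007833

P(6.9) = 5×L_0(6.9) + (-12)×L_1(6.9) + 20×L_2(6.9) + 24×L_3(6.9) + 11×L_4(6.9)
P(6.9) = 24.441702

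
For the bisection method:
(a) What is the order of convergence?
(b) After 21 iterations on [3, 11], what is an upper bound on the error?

(a) Bisection has linear (order 1) convergence; the error is halved each step.

(b) Error bound = (b-a)/2^n = (11 - 3)/2^{21}
    = 8/2^{21}

(a) 1 (linear); (b) error ≤ 3.81e-06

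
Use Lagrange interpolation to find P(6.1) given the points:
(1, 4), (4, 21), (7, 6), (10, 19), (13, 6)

Lagrange interpolation formula:
P(x) = Σ yᵢ × Lᵢ(x)
where Lᵢ(x) = Π_{j≠i} (x - xⱼ)/(xᵢ - xⱼ)

L_0(6.1) = (6.1 - 4)/(1 - 4) × (6.1 - 7)/(1 - 7) × (6.1 - 10)/(1 - 10) × (6.1 - 13)/(1 - 13) = -0.026163
L_1(6.1) = (6.1 - 1)/(4 - 1) × (6.1 - 7)/(4 - 7) × (6.1 - 10)/(4 - 10) × (6.1 - 13)/(4 - 13) = 0.254150
L_2(6.1) = (6.1 - 1)/(7 - 1) × (6.1 - 4)/(7 - 4) × (6.1 - 10)/(7 - 10) × (6.1 - 13)/(7 - 13) = 0.889525
L_3(6.1) = (6.1 - 1)/(10 - 1) × (6.1 - 4)/(10 - 4) × (6.1 - 7)/(10 - 7) × (6.1 - 13)/(10 - 13) = -0.136850
L_4(6.1) = (6.1 - 1)/(13 - 1) × (6.1 - 4)/(13 - 4) × (6.1 - 7)/(13 - 7) × (6.1 - 10)/(13 - 10) = 0.019338

P(6.1) = 4×L_0(6.1) + 21×L_1(6.1) + 6×L_2(6.1) + 19×L_3(6.1) + 6×L_4(6.1)
P(6.1) = 8.085525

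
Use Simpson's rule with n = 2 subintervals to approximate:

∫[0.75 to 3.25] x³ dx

f(x) = x³
a = 0.75, b = 3.25, n = 2
h = (b - a)/n = 1.250000

Simpson's rule: (h/3)[f(x₀) + 4f(x₁) + 2f(x₂) + ... + f(xₙ)]

x_0 = 0.7500, f(x_0) = 0.421875, coefficient = 1
x_1 = 2.0000, f(x_1) = 8.000000, coefficient = 4
x_2 = 3.2500, f(x_2) = 34.328125, coefficient = 1

I ≈ (1.250000/3) × 66.750000 = 27.812500
Exact value: 27.812500
Error: 0.000000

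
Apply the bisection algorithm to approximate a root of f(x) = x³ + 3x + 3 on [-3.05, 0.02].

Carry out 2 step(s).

f(x) = x³ + 3x + 3
Initial interval: [-3.05, 0.02]

Iteration 1:
  c_1 = (-3.050000 + 0.020000)/2 = -1.515000
  f(c_1) = f(-1.515000) = -5.022266
  f(a) × f(c) ≥ 0, new interval: [-1.515000, 0.020000]
Iteration 2:
  c_2 = (-1.515000 + 0.020000)/2 = -0.747500
  f(c_2) = f(-0.747500) = 0.339830
  f(a) × f(c) < 0, new interval: [-1.515000, -0.747500]

After 2 iteration(s), the approximation is c_2 = -0.747500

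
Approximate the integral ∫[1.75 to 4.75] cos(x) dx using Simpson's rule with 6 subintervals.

f(x) = cos(x)
a = 1.75, b = 4.75, n = 6
h = (b - a)/n = 0.500000

Simpson's rule: (h/3)[f(x₀) + 4f(x₁) + 2f(x₂) + ... + f(xₙ)]

x_0 = 1.7500, f(x_0) = -0.178246, coefficient = 1
x_1 = 2.2500, f(x_1) = -0.628174, coefficient = 4
x_2 = 2.7500, f(x_2) = -0.924302, coefficient = 2
x_3 = 3.2500, f(x_3) = -0.994130, coefficient = 4
x_4 = 3.7500, f(x_4) = -0.820559, coefficient = 2
x_5 = 4.2500, f(x_5) = -0.446087, coefficient = 4
x_6 = 4.7500, f(x_6) = 0.037602, coefficient = 1

I ≈ (0.500000/3) × -11.903931 = -1.983988
Exact value: -1.983279
Error: 0.000710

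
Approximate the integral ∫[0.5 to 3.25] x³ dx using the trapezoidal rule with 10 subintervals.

f(x) = x³
a = 0.5, b = 3.25, n = 10
h = (b - a)/n = 0.275000

Trapezoidal rule: (h/2)[f(x₀) + 2f(x₁) + 2f(x₂) + ... + f(xₙ)]

x_0 = 0.5000, f(x_0) = 0.125000, coefficient = 1
x_1 = 0.7750, f(x_1) = 0.465484, coefficient = 2
x_2 = 1.0500, f(x_2) = 1.157625, coefficient = 2
x_3 = 1.3250, f(x_3) = 2.326203, coefficient = 2
x_4 = 1.6000, f(x_4) = 4.096000, coefficient = 2
x_5 = 1.8750, f(x_5) = 6.591797, coefficient = 2
x_6 = 2.1500, f(x_6) = 9.938375, coefficient = 2
x_7 = 2.4250, f(x_7) = 14.260516, coefficient = 2
x_8 = 2.7000, f(x_8) = 19.683000, coefficient = 2
x_9 = 2.9750, f(x_9) = 26.330609, coefficient = 2
x_10 = 3.2500, f(x_10) = 34.328125, coefficient = 1

I ≈ (0.275000/2) × 204.152344 = 28.070947
Exact value: 27.875977
Error: 0.194971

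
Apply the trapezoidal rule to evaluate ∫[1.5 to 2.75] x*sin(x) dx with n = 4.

f(x) = x*sin(x)
a = 1.5, b = 2.75, n = 4
h = (b - a)/n = 0.312500

Trapezoidal rule: (h/2)[f(x₀) + 2f(x₁) + 2f(x₂) + ... + f(xₙ)]

x_0 = 1.5000, f(x_0) = 1.496242, coefficient = 1
x_1 = 1.8125, f(x_1) = 1.759814, coefficient = 2
x_2 = 2.1250, f(x_2) = 1.806930, coefficient = 2
x_3 = 2.4375, f(x_3) = 1.577897, coefficient = 2
x_4 = 2.7500, f(x_4) = 1.049568, coefficient = 1

I ≈ (0.312500/2) × 12.835091 = 2.005483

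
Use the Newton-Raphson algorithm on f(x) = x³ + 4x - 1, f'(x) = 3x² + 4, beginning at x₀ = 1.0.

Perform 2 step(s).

f(x) = x³ + 4x - 1
f'(x) = 3x² + 4
x₀ = 1.0

Newton-Raphson formula: x_{n+1} = x_n - f(x_n)/f'(x_n)

Iteration 1:
  f(1.000000) = 4.000000
  f'(1.000000) = 7.000000
  x_1 = 1.000000 - 4.000000/7.000000 = 0.428571
Iteration 2:
  f(0.428571) = 0.793003
  f'(0.428571) = 4.551020
  x_2 = 0.428571 - 0.793003/4.551020 = 0.254324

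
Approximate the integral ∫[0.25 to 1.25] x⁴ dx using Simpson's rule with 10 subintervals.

f(x) = x⁴
a = 0.25, b = 1.25, n = 10
h = (b - a)/n = 0.100000

Simpson's rule: (h/3)[f(x₀) + 4f(x₁) + 2f(x₂) + ... + f(xₙ)]

x_0 = 0.2500, f(x_0) = 0.003906, coefficient = 1
x_1 = 0.3500, f(x_1) = 0.015006, coefficient = 4
x_2 = 0.4500, f(x_2) = 0.041006, coefficient = 2
x_3 = 0.5500, f(x_3) = 0.091506, coefficient = 4
x_4 = 0.6500, f(x_4) = 0.178506, coefficient = 2
x_5 = 0.7500, f(x_5) = 0.316406, coefficient = 4
x_6 = 0.8500, f(x_6) = 0.522006, coefficient = 2
x_7 = 0.9500, f(x_7) = 0.814506, coefficient = 4
x_8 = 1.0500, f(x_8) = 1.215506, coefficient = 2
x_9 = 1.1500, f(x_9) = 1.749006, coefficient = 4
x_10 = 1.2500, f(x_10) = 2.441406, coefficient = 1

I ≈ (0.100000/3) × 18.305087 = 0.610170
Exact value: 0.610156
Error: 0.000013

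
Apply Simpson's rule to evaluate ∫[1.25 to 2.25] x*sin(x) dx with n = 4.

f(x) = x*sin(x)
a = 1.25, b = 2.25, n = 4
h = (b - a)/n = 0.250000

Simpson's rule: (h/3)[f(x₀) + 4f(x₁) + 2f(x₂) + ... + f(xₙ)]

x_0 = 1.2500, f(x_0) = 1.186231, coefficient = 1
x_1 = 1.5000, f(x_1) = 1.496242, coefficient = 4
x_2 = 1.7500, f(x_2) = 1.721975, coefficient = 2
x_3 = 2.0000, f(x_3) = 1.818595, coefficient = 4
x_4 = 2.2500, f(x_4) = 1.750665, coefficient = 1

I ≈ (0.250000/3) × 19.640196 = 1.636683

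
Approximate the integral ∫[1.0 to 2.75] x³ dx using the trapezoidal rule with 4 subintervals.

f(x) = x³
a = 1.0, b = 2.75, n = 4
h = (b - a)/n = 0.437500

Trapezoidal rule: (h/2)[f(x₀) + 2f(x₁) + 2f(x₂) + ... + f(xₙ)]

x_0 = 1.0000, f(x_0) = 1.000000, coefficient = 1
x_1 = 1.4375, f(x_1) = 2.970459, coefficient = 2
x_2 = 1.8750, f(x_2) = 6.591797, coefficient = 2
x_3 = 2.3125, f(x_3) = 12.366455, coefficient = 2
x_4 = 2.7500, f(x_4) = 20.796875, coefficient = 1

I ≈ (0.437500/2) × 65.654297 = 14.361877
Exact value: 14.047852
Error: 0.314026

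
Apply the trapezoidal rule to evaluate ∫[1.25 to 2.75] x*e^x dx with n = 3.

f(x) = x*e^x
a = 1.25, b = 2.75, n = 3
h = (b - a)/n = 0.500000

Trapezoidal rule: (h/2)[f(x₀) + 2f(x₁) + 2f(x₂) + ... + f(xₙ)]

x_0 = 1.2500, f(x_0) = 4.362929, coefficient = 1
x_1 = 1.7500, f(x_1) = 10.070555, coefficient = 2
x_2 = 2.2500, f(x_2) = 21.347406, coefficient = 2
x_3 = 2.7500, f(x_3) = 43.017238, coefficient = 1

I ≈ (0.500000/2) × 110.216087 = 27.554022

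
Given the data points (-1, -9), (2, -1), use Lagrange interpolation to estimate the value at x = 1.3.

Lagrange interpolation formula:
P(x) = Σ yᵢ × Lᵢ(x)
where Lᵢ(x) = Π_{j≠i} (x - xⱼ)/(xᵢ - xⱼ)

L_0(1.3) = (1.3 - 2)/(-1 - 2) = 0.233333
L_1(1.3) = (1.3 - (-1))/(2 - (-1)) = 0.766667

P(1.3) = (-9)×L_0(1.3) + (-1)×L_1(1.3)
P(1.3) = -2.866667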